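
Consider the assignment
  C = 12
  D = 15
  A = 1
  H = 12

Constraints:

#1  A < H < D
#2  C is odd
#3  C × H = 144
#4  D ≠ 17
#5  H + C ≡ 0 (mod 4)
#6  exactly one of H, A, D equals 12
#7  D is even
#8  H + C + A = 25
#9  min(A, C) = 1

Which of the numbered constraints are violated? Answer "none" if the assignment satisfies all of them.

#1 values 1 < 12 < 15 — holds.
#2 C = 12 is even — fails.
#3 C × H = 12 × 12 = 144 — holds.
#4 D = 15, and 15 ≠ 17 — holds.
#5 H + C = 24; 24 mod 4 = 0 — holds.
#6 H=12, A=1, D=15; 1 of them equals 12 — holds.
#7 D = 15 is odd — fails.
#8 H + C + A = 12 + 12 + 1 = 25 — holds.
#9 min(1, 12) = 1 — holds.

No — constraints 2 and 7 are not satisfied.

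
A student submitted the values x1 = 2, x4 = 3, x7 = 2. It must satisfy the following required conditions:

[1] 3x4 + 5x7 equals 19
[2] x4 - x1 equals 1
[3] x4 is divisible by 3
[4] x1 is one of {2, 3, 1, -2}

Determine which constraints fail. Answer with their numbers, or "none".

None — every constraint holds.

[1] 3x4 + 5x7 = 3(3) + 5(2) = 19 — satisfied.
[2] x4 - x1 = 3 - 2 = 1 — satisfied.
[3] 3 / 3 = 1, so 3 divides 3 — satisfied.
[4] x1 = 2 is in {2, 3, 1, -2} — satisfied.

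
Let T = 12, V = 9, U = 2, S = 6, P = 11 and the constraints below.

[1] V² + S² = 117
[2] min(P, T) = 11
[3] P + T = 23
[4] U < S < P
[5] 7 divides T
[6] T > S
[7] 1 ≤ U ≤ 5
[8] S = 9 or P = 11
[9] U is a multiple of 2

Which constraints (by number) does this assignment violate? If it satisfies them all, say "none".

[1] V² + S² = 9² + 6² = 81 + 36 = 117  OK
[2] min(11, 12) = 11  OK
[3] P + T = 11 + 12 = 23  OK
[4] values 2 < 6 < 11  OK
[5] 12 = 7×1 + 5, so 7 does not divide 12  FAIL
[6] T = 12, S = 6; 12 > 6  OK
[7] U = 2 lies in [1, 5]  OK
[8] S = 6 ≠ 9, but P = 11 = 11 (second disjunct)  OK
[9] 2 / 2 = 1, so 2 divides 2  OK

Constraint 5 is violated.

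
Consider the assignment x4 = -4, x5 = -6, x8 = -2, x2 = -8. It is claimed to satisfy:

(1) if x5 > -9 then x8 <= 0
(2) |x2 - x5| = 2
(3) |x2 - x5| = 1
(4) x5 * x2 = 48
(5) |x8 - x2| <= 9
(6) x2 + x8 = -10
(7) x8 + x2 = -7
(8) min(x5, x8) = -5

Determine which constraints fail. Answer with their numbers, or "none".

(1) x5 = -6 > -9, so we need x8 ≤ 0; x8 = -2 ≤ 0 — holds.
(2) |-8 - (-6)| = 2 — holds.
(3) |-8 - (-6)| = 2, not 1 — does not hold.
(4) x5 * x2 = -6 * (-8) = 48 — holds.
(5) |-2 - (-8)| = 6; 6 ≤ 9 — holds.
(6) x2 + x8 = -8 + (-2) = -10 — holds.
(7) x8 + x2 = -2 + (-8) = -10, not -7 — does not hold.
(8) min(-6, -2) = -6, not -5 — does not hold.

The assignment fails constraints 3, 7, and 8.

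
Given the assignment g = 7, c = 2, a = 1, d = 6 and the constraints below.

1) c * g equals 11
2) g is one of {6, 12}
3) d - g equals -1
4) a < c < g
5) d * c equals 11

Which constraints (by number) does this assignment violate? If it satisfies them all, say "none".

1) c * g = 2 * 7 = 14, not 11  false
2) g = 7 is not in {6, 12}  false
3) d - g = 6 - 7 = -1  true
4) values 1 < 2 < 7  true
5) d * c = 6 * 2 = 12, not 11  false

No — constraints 1, 2, 5 are not satisfied.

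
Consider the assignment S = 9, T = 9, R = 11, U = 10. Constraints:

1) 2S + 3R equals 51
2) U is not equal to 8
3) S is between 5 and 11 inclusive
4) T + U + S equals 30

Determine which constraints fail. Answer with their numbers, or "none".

Violated: 4.

1) 2S + 3R = 2(9) + 3(11) = 51  yes
2) U = 10, and 10 ≠ 8  yes
3) S = 9 lies in [5, 11]  yes
4) T + U + S = 9 + 10 + 9 = 28, not 30  no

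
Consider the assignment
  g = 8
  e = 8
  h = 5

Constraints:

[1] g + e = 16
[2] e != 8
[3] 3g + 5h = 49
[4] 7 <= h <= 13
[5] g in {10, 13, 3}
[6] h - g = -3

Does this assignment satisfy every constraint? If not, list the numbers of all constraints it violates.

[1] g + e = 8 + 8 = 16 — holds.
[2] e = 8, but 8 is required to differ — does not hold.
[3] 3g + 5h = 3(8) + 5(5) = 49 — holds.
[4] h = 5 is outside [7, 13] — does not hold.
[5] g = 8 is not in {10, 13, 3} — does not hold.
[6] h - g = 5 - 8 = -3 — holds.

No — constraints 2, 4, and 5 are not satisfied.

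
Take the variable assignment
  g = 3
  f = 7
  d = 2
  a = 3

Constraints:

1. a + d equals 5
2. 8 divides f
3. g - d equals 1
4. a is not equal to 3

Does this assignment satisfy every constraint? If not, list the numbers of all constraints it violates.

No — constraints 2 and 4 are not satisfied.

1. a + d = 3 + 2 = 5 — OK.
2. 7 = 8*0 + 7, so 8 does not divide 7 — violated.
3. g - d = 3 - 2 = 1 — OK.
4. a = 3, but 3 is required to differ — violated.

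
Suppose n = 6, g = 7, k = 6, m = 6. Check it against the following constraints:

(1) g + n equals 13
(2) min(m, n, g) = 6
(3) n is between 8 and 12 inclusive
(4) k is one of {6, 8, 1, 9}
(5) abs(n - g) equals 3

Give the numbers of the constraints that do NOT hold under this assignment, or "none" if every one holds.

Constraints 3 and 5 are violated.

(1) g + n = 7 + 6 = 13  holds
(2) min(6, 6, 7) = 6  holds
(3) n = 6 is outside [8, 12]  fails
(4) k = 6 is in {6, 8, 1, 9}  holds
(5) abs(6 - 7) = 1, not 3  fails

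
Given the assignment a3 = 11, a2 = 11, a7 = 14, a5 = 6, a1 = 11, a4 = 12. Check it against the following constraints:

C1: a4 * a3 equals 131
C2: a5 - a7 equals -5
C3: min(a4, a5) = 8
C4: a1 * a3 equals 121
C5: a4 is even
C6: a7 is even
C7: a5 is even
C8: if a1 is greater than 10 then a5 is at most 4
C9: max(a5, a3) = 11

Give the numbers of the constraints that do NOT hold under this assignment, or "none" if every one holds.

Violated: 1, 2, 3, and 8.

C1: a4 * a3 = 12 * 11 = 132, not 131 — violated.
C2: a5 - a7 = 6 - 14 = -8, not -5 — violated.
C3: min(12, 6) = 6, not 8 — violated.
C4: a1 * a3 = 11 * 11 = 121 — OK.
C5: a4 = 12 is even — OK.
C6: a7 = 14 is even — OK.
C7: a5 = 6 is even — OK.
C8: a1 = 11 > 10, so we need a5 ≤ 4; but a5 = 6 > 4 — violated.
C9: max(6, 11) = 11 — OK.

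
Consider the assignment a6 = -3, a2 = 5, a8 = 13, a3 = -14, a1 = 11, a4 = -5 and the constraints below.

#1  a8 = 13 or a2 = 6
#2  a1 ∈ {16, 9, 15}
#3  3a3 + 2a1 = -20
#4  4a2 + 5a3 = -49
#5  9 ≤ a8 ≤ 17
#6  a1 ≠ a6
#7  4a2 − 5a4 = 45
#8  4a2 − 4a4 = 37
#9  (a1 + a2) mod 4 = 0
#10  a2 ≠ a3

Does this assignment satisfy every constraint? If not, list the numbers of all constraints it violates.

#1 a8 = 13 = 13 (first disjunct) — holds.
#2 a1 = 11 is not in {16, 9, 15} — fails.
#3 3a3 + 2a1 = 3(-14) + 2(11) = -20 — holds.
#4 4a2 + 5a3 = 4(5) + 5(-14) = -50, not -49 — fails.
#5 a8 = 13 lies in [9, 17] — holds.
#6 a1 = 11, a6 = -3; distinct — holds.
#7 4a2 − 5a4 = 4(5) − 5(-5) = 45 — holds.
#8 4a2 − 4a4 = 4(5) − 4(-5) = 40, not 37 — fails.
#9 a1 + a2 = 16; 16 mod 4 = 0 — holds.
#10 a2 = 5, a3 = -14; distinct — holds.

The assignment fails constraints 2, 4, and 8.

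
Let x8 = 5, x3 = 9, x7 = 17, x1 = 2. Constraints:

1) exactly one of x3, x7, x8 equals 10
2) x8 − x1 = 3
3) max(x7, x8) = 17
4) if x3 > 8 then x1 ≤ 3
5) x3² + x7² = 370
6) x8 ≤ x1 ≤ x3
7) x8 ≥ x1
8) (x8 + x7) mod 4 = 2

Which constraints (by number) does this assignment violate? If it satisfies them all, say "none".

1) x3=9, x7=17, x8=5; 0 of them equal 10, not exactly one — does not hold.
2) x8 − x1 = 5 − 2 = 3 — holds.
3) max(17, 5) = 17 — holds.
4) x3 = 9 > 8, so we need x1 ≤ 3; x1 = 2 ≤ 3 — holds.
5) x3² + x7² = 9² + 17² = 81 + 289 = 370 — holds.
6) values 5, 2, 9; x8 = 5 is not ≤ x1 = 2 — does not hold.
7) x8 = 5, x1 = 2; 5 ≥ 2 — holds.
8) x8 + x7 = 22; 22 mod 4 = 2 — holds.

Constraints 1, 6 do not hold.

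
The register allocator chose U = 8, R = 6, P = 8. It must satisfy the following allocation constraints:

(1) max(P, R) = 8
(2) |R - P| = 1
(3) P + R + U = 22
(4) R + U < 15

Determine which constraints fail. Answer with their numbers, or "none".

(1) max(8, 6) = 8 — holds.
(2) |6 - 8| = 2, not 1 — fails.
(3) P + R + U = 8 + 6 + 8 = 22 — holds.
(4) R + U = 6 + 8 = 14; 14 < 15 — holds.

The assignment fails constraint 2.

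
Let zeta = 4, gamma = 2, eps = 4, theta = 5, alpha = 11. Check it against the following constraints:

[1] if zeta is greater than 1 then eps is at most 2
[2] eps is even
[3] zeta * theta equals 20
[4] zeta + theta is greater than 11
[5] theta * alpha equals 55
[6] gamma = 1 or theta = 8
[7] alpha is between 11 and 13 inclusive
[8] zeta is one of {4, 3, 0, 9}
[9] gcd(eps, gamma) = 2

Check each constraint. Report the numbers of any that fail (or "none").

[1] zeta = 4 > 1, so we need eps ≤ 2; but eps = 4 > 2  ✘
[2] eps = 4 is even  ✔
[3] zeta * theta = 4 * 5 = 20  ✔
[4] zeta + theta = 4 + 5 = 9; 9 ≤ 11, bound 11 not met  ✘
[5] theta * alpha = 5 * 11 = 55  ✔
[6] gamma = 2 ≠ 1 and theta = 5 ≠ 8; both disjuncts false  ✘
[7] alpha = 11 lies in [11, 13]  ✔
[8] zeta = 4 is in {4, 3, 0, 9}  ✔
[9] gcd(4, 2) = 2  ✔

No — constraints 1, 4, 6 are not satisfied.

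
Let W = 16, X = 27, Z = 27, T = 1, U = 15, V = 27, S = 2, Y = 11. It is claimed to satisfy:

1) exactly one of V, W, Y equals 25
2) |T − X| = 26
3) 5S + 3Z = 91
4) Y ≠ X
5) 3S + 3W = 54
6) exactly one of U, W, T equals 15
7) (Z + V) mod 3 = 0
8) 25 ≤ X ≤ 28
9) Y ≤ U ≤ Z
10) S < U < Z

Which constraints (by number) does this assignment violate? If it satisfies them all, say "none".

1) V=27, W=16, Y=11; 0 of them equal 25, not exactly one  false
2) |1 − 27| = 26  true
3) 5S + 3Z = 5(2) + 3(27) = 91  true
4) Y = 11, X = 27; distinct  true
5) 3S + 3W = 3(2) + 3(16) = 54  true
6) U=15, W=16, T=1; 1 of them equals 15  true
7) Z + V = 54; 54 mod 3 = 0  true
8) X = 27 lies in [25, 28]  true
9) values 11 ≤ 15 ≤ 27  true
10) values 2 < 15 < 27  true

The assignment fails constraint 1.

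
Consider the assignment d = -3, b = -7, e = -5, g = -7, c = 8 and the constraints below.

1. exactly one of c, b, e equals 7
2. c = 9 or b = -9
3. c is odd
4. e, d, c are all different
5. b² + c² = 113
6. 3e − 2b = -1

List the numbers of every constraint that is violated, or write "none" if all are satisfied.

1. c=8, b=-7, e=-5; 0 of them equal 7, not exactly one  FAIL
2. c = 8 ≠ 9 and b = -7 ≠ -9; both disjuncts false  FAIL
3. c = 8 is even  FAIL
4. values -5, -3, 8 are pairwise distinct  OK
5. b² + c² = (-7)² + 8² = 49 + 64 = 113  OK
6. 3e − 2b = 3(-5) − 2(-7) = -1  OK

Violated: 1, 2, and 3.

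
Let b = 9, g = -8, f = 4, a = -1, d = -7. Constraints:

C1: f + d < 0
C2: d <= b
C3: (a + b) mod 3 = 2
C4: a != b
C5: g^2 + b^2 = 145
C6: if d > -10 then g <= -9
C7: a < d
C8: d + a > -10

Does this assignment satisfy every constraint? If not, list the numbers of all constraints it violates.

C1: f + d = 4 + (-7) = -3; -3 < 0  OK
C2: d = -7, b = 9; -7 ≤ 9  OK
C3: a + b = 8; 8 mod 3 = 2  OK
C4: a = -1, b = 9; distinct  OK
C5: g^2 + b^2 = (-8)^2 + 9^2 = 64 + 81 = 145  OK
C6: d = -7 > -10, so we need g ≤ -9; but g = -8 > -9  FAIL
C7: a = -1, d = -7; -1 ≥ -7 (want <)  FAIL
C8: d + a = -7 + (-1) = -8; -8 > -10  OK

Constraints 6 and 7 are violated.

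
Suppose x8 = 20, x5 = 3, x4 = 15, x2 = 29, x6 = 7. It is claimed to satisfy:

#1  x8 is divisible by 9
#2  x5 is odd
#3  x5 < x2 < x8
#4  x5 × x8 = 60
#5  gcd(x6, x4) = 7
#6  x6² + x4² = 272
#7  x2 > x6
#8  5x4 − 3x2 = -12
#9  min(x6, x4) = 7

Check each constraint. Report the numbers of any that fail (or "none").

Constraints 1, 3, 5, and 6 are violated.

#1 20 = 9×2 + 2, so 9 does not divide 20  false
#2 x5 = 3 is odd  true
#3 values 3, 29, 20; x2 = 29 is not < x8 = 20  false
#4 x5 × x8 = 3 × 20 = 60  true
#5 gcd(7, 15) = 1, not 7  false
#6 x6² + x4² = 7² + 15² = 49 + 225 = 274, not 272  false
#7 x2 = 29, x6 = 7; 29 > 7  true
#8 5x4 − 3x2 = 5(15) − 3(29) = -12  true
#9 min(7, 15) = 7  true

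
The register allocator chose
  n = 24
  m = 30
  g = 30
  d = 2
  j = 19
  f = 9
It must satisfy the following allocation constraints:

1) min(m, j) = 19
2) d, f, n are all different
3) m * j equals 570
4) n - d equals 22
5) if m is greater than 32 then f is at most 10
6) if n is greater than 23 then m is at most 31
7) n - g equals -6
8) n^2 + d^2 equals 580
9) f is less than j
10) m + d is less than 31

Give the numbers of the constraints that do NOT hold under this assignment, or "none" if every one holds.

1) min(30, 19) = 19 — satisfied.
2) values 2, 9, 24 are pairwise distinct — satisfied.
3) m * j = 30 * 19 = 570 — satisfied.
4) n - d = 24 - 2 = 22 — satisfied.
5) m = 30, not > 32; antecedent false, conditional vacuously true — satisfied.
6) n = 24 > 23, so we need m ≤ 31; m = 30 ≤ 31 — satisfied.
7) n - g = 24 - 30 = -6 — satisfied.
8) n^2 + d^2 = 24^2 + 2^2 = 576 + 4 = 580 — satisfied.
9) f = 9, j = 19; 9 < 19 — satisfied.
10) m + d = 30 + 2 = 32; 32 ≥ 31, bound 31 not met — violated.

Constraint 10 is violated.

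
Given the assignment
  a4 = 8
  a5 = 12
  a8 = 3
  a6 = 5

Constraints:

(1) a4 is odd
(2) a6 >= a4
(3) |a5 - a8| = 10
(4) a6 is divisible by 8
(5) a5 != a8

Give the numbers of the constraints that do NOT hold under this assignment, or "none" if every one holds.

(1) a4 = 8 is even — violated.
(2) a6 = 5, a4 = 8; 5 < 8 (want ≥) — violated.
(3) |12 - 3| = 9, not 10 — violated.
(4) 5 = 8*0 + 5, so 8 does not divide 5 — violated.
(5) a5 = 12, a8 = 3; distinct — OK.

Constraints 1, 2, 3, 4 are violated.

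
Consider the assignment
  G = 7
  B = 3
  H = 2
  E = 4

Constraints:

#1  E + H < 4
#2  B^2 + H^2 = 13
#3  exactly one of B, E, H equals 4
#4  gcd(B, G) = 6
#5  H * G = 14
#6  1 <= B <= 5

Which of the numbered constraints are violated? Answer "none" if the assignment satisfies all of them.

Constraints 1, 4 are violated.

#1 E + H = 4 + 2 = 6; 6 ≥ 4, bound 4 not met — fails.
#2 B^2 + H^2 = 3^2 + 2^2 = 9 + 4 = 13 — holds.
#3 B=3, E=4, H=2; 1 of them equals 4 — holds.
#4 gcd(3, 7) = 1, not 6 — fails.
#5 H * G = 2 * 7 = 14 — holds.
#6 B = 3 lies in [1, 5] — holds.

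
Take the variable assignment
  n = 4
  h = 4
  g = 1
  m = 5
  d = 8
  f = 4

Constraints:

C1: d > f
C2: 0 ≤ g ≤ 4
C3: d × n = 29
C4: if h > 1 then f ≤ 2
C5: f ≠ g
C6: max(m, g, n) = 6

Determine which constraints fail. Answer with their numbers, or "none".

Constraints 3, 4, and 6 do not hold.

C1: d = 8, f = 4; 8 > 4 — holds.
C2: g = 1 lies in [0, 4] — holds.
C3: d × n = 8 × 4 = 32, not 29 — fails.
C4: h = 4 > 1, so we need f ≤ 2; but f = 4 > 2 — fails.
C5: f = 4, g = 1; distinct — holds.
C6: max(5, 1, 4) = 5, not 6 — fails.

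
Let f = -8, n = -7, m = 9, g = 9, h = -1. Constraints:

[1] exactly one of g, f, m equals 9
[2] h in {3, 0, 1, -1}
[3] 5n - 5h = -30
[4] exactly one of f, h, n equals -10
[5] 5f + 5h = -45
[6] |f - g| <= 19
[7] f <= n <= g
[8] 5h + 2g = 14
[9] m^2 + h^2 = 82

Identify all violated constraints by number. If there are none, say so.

No — constraints 1, 4, 8 are not satisfied.

[1] g=9, f=-8, m=9; 2 of them equal 9, not exactly one  FAIL
[2] h = -1 is in {3, 0, 1, -1}  OK
[3] 5n - 5h = 5(-7) - 5(-1) = -30  OK
[4] f=-8, h=-1, n=-7; 0 of them equal -10, not exactly one  FAIL
[5] 5f + 5h = 5(-8) + 5(-1) = -45  OK
[6] |-8 - 9| = 17; 17 ≤ 19  OK
[7] values -8 <= -7 <= 9  OK
[8] 5h + 2g = 5(-1) + 2(9) = 13, not 14  FAIL
[9] m^2 + h^2 = 9^2 + (-1)^2 = 81 + 1 = 82  OK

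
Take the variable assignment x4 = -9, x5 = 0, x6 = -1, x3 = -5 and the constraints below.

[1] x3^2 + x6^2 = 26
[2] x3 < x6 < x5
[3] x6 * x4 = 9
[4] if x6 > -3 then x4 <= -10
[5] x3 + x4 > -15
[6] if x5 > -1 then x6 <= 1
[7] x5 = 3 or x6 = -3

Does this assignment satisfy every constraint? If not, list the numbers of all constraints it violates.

[1] x3^2 + x6^2 = (-5)^2 + (-1)^2 = 25 + 1 = 26  true
[2] values -5 < -1 < 0  true
[3] x6 * x4 = -1 * (-9) = 9  true
[4] x6 = -1 > -3, so we need x4 ≤ -10; but x4 = -9 > -10  false
[5] x3 + x4 = -5 + (-9) = -14; -14 > -15  true
[6] x5 = 0 > -1, so we need x6 ≤ 1; x6 = -1 ≤ 1  true
[7] x5 = 0 ≠ 3 and x6 = -1 ≠ -3; both disjuncts false  false

The assignment fails constraints 4 and 7.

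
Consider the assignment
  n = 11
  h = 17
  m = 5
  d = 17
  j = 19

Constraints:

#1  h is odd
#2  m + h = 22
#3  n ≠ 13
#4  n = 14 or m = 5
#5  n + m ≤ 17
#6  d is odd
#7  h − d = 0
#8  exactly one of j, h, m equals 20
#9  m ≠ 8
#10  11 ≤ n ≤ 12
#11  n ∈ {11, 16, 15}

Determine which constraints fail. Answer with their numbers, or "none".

The assignment fails constraint 8.

#1 h = 17 is odd  ✔
#2 m + h = 5 + 17 = 22  ✔
#3 n = 11, and 11 ≠ 13  ✔
#4 n = 11 ≠ 14, but m = 5 = 5 (second disjunct)  ✔
#5 n + m = 11 + 5 = 16; 16 ≤ 17  ✔
#6 d = 17 is odd  ✔
#7 h − d = 17 − 17 = 0  ✔
#8 j=19, h=17, m=5; 0 of them equal 20, not exactly one  ✘
#9 m = 5, and 5 ≠ 8  ✔
#10 n = 11 lies in [11, 12]  ✔
#11 n = 11 is in {11, 16, 15}  ✔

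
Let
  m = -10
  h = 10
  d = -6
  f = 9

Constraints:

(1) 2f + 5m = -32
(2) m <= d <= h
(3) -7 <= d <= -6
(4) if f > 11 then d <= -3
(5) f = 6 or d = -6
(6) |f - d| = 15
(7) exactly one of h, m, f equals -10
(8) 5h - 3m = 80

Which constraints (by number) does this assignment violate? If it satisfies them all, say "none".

No violations.

(1) 2f + 5m = 2(9) + 5(-10) = -32 — satisfied.
(2) values -10 <= -6 <= 10 — satisfied.
(3) d = -6 lies in [-7, -6] — satisfied.
(4) f = 9, not > 11; antecedent false, conditional vacuously true — satisfied.
(5) f = 9 ≠ 6, but d = -6 = -6 (second disjunct) — satisfied.
(6) |9 - (-6)| = 15 — satisfied.
(7) h=10, m=-10, f=9; 1 of them equals -10 — satisfied.
(8) 5h - 3m = 5(10) - 3(-10) = 80 — satisfied.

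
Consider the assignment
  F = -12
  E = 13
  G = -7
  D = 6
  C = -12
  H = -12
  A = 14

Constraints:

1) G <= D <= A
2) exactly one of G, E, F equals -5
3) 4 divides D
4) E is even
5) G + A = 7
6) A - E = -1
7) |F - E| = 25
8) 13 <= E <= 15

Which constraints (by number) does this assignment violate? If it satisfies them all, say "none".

The assignment fails constraints 2, 3, 4, 6.

1) values -7 <= 6 <= 14  ✓
2) G=-7, E=13, F=-12; 0 of them equal -5, not exactly one  ✗
3) 6 = 4*1 + 2, so 4 does not divide 6  ✗
4) E = 13 is odd  ✗
5) G + A = -7 + 14 = 7  ✓
6) A - E = 14 - 13 = 1, not -1  ✗
7) |-12 - 13| = 25  ✓
8) E = 13 lies in [13, 15]  ✓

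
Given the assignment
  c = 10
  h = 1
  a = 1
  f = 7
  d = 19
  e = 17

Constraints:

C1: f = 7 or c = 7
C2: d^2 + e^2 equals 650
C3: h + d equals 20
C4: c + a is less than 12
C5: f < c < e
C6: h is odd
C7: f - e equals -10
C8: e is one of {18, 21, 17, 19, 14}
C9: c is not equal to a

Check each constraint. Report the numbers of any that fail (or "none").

No violations.

C1: f = 7 = 7 (first disjunct) — OK.
C2: d^2 + e^2 = 19^2 + 17^2 = 361 + 289 = 650 — OK.
C3: h + d = 1 + 19 = 20 — OK.
C4: c + a = 10 + 1 = 11; 11 < 12 — OK.
C5: values 7 < 10 < 17 — OK.
C6: h = 1 is odd — OK.
C7: f - e = 7 - 17 = -10 — OK.
C8: e = 17 is in {18, 21, 17, 19, 14} — OK.
C9: c = 10, a = 1; distinct — OK.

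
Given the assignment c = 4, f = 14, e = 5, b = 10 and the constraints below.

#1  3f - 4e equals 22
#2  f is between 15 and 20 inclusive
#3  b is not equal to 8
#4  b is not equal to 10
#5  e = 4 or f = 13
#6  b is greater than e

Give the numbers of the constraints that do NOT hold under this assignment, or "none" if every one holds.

No — constraints 2, 4, and 5 are not satisfied.

#1 3f - 4e = 3(14) - 4(5) = 22  yes
#2 f = 14 is outside [15, 20]  no
#3 b = 10, and 10 ≠ 8  yes
#4 b = 10, but 10 is required to differ  no
#5 e = 5 ≠ 4 and f = 14 ≠ 13; both disjuncts false  no
#6 b = 10, e = 5; 10 > 5  yes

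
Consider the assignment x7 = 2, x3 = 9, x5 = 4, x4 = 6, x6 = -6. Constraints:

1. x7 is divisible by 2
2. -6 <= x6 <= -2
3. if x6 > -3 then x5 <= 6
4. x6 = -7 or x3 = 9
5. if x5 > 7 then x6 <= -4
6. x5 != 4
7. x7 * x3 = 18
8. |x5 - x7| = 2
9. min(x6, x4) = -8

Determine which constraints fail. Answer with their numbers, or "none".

1. 2 / 2 = 1, so 2 divides 2  ✔
2. x6 = -6 lies in [-6, -2]  ✔
3. x6 = -6, not > -3; antecedent false, conditional vacuously true  ✔
4. x6 = -6 ≠ -7, but x3 = 9 = 9 (second disjunct)  ✔
5. x5 = 4, not > 7; antecedent false, conditional vacuously true  ✔
6. x5 = 4, but 4 is required to differ  ✘
7. x7 * x3 = 2 * 9 = 18  ✔
8. |4 - 2| = 2  ✔
9. min(-6, 6) = -6, not -8  ✘

Violated: 6 and 9.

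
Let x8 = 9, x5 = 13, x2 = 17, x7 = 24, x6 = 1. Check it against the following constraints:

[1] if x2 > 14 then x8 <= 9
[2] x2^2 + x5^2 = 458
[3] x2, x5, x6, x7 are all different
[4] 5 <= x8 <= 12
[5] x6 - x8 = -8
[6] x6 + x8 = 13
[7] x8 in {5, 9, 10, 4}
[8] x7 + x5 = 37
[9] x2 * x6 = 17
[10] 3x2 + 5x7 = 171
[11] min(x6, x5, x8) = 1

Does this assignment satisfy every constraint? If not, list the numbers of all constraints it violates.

No — constraint 6 is not satisfied.

[1] x2 = 17 > 14, so we need x8 ≤ 9; x8 = 9 ≤ 9 — OK.
[2] x2^2 + x5^2 = 17^2 + 13^2 = 289 + 169 = 458 — OK.
[3] values 17, 13, 1, 24 are pairwise distinct — OK.
[4] x8 = 9 lies in [5, 12] — OK.
[5] x6 - x8 = 1 - 9 = -8 — OK.
[6] x6 + x8 = 1 + 9 = 10, not 13 — violated.
[7] x8 = 9 is in {5, 9, 10, 4} — OK.
[8] x7 + x5 = 24 + 13 = 37 — OK.
[9] x2 * x6 = 17 * 1 = 17 — OK.
[10] 3x2 + 5x7 = 3(17) + 5(24) = 171 — OK.
[11] min(1, 13, 9) = 1 — OK.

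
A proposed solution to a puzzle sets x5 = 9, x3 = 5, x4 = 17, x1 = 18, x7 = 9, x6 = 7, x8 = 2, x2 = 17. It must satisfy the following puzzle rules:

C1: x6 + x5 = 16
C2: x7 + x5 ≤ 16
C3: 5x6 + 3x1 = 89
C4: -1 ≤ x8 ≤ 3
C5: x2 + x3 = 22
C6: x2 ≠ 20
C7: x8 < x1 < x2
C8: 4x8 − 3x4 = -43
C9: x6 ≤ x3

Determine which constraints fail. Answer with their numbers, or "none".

Constraints 2, 7, and 9 are violated.

C1: x6 + x5 = 7 + 9 = 16 — holds.
C2: x7 + x5 = 9 + 9 = 18; 18 > 16, bound 16 not met — does not hold.
C3: 5x6 + 3x1 = 5(7) + 3(18) = 89 — holds.
C4: x8 = 2 lies in [-1, 3] — holds.
C5: x2 + x3 = 17 + 5 = 22 — holds.
C6: x2 = 17, and 17 ≠ 20 — holds.
C7: values 2, 18, 17; x1 = 18 is not < x2 = 17 — does not hold.
C8: 4x8 − 3x4 = 4(2) − 3(17) = -43 — holds.
C9: x6 = 7, x3 = 5; 7 > 5 (want ≤) — does not hold.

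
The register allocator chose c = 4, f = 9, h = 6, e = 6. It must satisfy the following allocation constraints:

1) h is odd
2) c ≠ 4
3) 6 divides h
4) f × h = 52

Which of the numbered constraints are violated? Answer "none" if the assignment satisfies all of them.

Constraints 1, 2, 4 do not hold.

1) h = 6 is even — fails.
2) c = 4, but 4 is required to differ — fails.
3) 6 / 6 = 1, so 6 divides 6 — holds.
4) f × h = 9 × 6 = 54, not 52 — fails.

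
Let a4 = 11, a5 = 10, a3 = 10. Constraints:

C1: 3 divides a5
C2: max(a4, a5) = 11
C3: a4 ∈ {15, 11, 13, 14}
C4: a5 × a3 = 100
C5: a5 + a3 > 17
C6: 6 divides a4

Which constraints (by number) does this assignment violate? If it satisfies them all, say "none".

C1: 10 = 3×3 + 1, so 3 does not divide 10 — does not hold.
C2: max(11, 10) = 11 — holds.
C3: a4 = 11 is in {15, 11, 13, 14} — holds.
C4: a5 × a3 = 10 × 10 = 100 — holds.
C5: a5 + a3 = 10 + 10 = 20; 20 > 17 — holds.
C6: 11 = 6×1 + 5, so 6 does not divide 11 — does not hold.

The assignment fails constraints 1 and 6.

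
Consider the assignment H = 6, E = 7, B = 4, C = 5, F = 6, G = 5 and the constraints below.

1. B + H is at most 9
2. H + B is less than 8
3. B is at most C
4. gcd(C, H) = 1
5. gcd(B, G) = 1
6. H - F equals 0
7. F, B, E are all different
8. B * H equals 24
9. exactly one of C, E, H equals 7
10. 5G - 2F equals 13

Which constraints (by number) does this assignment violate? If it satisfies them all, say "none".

Constraints 1, 2 do not hold.

1. B + H = 4 + 6 = 10; 10 > 9, bound 9 not met  no
2. H + B = 6 + 4 = 10; 10 ≥ 8, bound 8 not met  no
3. B = 4, C = 5; 4 ≤ 5  yes
4. gcd(5, 6) = 1  yes
5. gcd(4, 5) = 1  yes
6. H - F = 6 - 6 = 0  yes
7. values 6, 4, 7 are pairwise distinct  yes
8. B * H = 4 * 6 = 24  yes
9. C=5, E=7, H=6; 1 of them equals 7  yes
10. 5G - 2F = 5(5) - 2(6) = 13  yes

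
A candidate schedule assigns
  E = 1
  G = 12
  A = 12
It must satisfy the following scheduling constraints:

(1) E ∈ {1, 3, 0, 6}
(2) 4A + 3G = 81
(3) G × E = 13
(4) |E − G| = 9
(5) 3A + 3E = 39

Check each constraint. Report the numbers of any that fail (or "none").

The assignment fails constraints 2, 3, 4.

(1) E = 1 is in {1, 3, 0, 6} — satisfied.
(2) 4A + 3G = 4(12) + 3(12) = 84, not 81 — violated.
(3) G × E = 12 × 1 = 12, not 13 — violated.
(4) |1 − 12| = 11, not 9 — violated.
(5) 3A + 3E = 3(12) + 3(1) = 39 — satisfied.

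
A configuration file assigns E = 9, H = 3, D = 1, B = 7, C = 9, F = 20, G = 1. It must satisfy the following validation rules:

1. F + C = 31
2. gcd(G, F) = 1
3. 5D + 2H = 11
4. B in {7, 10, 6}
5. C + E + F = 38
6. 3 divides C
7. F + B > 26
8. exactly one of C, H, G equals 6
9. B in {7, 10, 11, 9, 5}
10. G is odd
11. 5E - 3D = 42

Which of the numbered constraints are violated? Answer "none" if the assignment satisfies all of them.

1. F + C = 20 + 9 = 29, not 31 — violated.
2. gcd(1, 20) = 1 — OK.
3. 5D + 2H = 5(1) + 2(3) = 11 — OK.
4. B = 7 is in {7, 10, 6} — OK.
5. C + E + F = 9 + 9 + 20 = 38 — OK.
6. 9 / 3 = 3, so 3 divides 9 — OK.
7. F + B = 20 + 7 = 27; 27 > 26 — OK.
8. C=9, H=3, G=1; 0 of them equal 6, not exactly one — violated.
9. B = 7 is in {7, 10, 11, 9, 5} — OK.
10. G = 1 is odd — OK.
11. 5E - 3D = 5(9) - 3(1) = 42 — OK.

Violated: 1 and 8.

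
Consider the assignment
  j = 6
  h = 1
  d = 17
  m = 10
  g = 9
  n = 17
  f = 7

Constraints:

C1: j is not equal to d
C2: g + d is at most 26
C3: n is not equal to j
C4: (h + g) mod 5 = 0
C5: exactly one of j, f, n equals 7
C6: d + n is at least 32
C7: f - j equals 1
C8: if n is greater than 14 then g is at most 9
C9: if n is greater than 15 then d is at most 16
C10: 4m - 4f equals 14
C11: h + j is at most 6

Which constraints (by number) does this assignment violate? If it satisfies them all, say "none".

C1: j = 6, d = 17; distinct — holds.
C2: g + d = 9 + 17 = 26; 26 ≤ 26 — holds.
C3: n = 17, j = 6; distinct — holds.
C4: h + g = 10; 10 mod 5 = 0 — holds.
C5: j=6, f=7, n=17; 1 of them equals 7 — holds.
C6: d + n = 17 + 17 = 34; 34 ≥ 32 — holds.
C7: f - j = 7 - 6 = 1 — holds.
C8: n = 17 > 14, so we need g ≤ 9; g = 9 ≤ 9 — holds.
C9: n = 17 > 15, so we need d ≤ 16; but d = 17 > 16 — fails.
C10: 4m - 4f = 4(10) - 4(7) = 12, not 14 — fails.
C11: h + j = 1 + 6 = 7; 7 > 6, bound 6 not met — fails.

No — constraints 9, 10, and 11 are not satisfied.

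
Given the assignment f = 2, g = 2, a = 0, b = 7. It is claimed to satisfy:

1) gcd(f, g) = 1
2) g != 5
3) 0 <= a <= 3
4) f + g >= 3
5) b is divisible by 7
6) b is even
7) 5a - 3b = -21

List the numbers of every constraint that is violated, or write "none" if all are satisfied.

1) gcd(2, 2) = 2, not 1  ✗
2) g = 2, and 2 ≠ 5  ✓
3) a = 0 lies in [0, 3]  ✓
4) f + g = 2 + 2 = 4; 4 ≥ 3  ✓
5) 7 / 7 = 1, so 7 divides 7  ✓
6) b = 7 is odd  ✗
7) 5a - 3b = 5(0) - 3(7) = -21  ✓

Violated: 1 and 6.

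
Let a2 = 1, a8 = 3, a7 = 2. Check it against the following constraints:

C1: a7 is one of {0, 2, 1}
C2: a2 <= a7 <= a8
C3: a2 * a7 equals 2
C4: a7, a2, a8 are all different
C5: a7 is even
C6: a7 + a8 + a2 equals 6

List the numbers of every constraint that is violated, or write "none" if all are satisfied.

None — every constraint holds.

C1: a7 = 2 is in {0, 2, 1}  ✓
C2: values 1 <= 2 <= 3  ✓
C3: a2 * a7 = 1 * 2 = 2  ✓
C4: values 2, 1, 3 are pairwise distinct  ✓
C5: a7 = 2 is even  ✓
C6: a7 + a8 + a2 = 2 + 3 + 1 = 6  ✓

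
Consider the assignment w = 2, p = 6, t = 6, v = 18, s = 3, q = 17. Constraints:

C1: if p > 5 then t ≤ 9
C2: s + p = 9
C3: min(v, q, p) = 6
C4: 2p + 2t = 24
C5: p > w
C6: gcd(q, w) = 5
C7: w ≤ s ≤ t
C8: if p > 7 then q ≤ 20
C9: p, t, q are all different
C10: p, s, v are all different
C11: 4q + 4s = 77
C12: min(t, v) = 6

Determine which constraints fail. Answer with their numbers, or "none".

C1: p = 6 > 5, so we need t ≤ 9; t = 6 ≤ 9  holds
C2: s + p = 3 + 6 = 9  holds
C3: min(18, 17, 6) = 6  holds
C4: 2p + 2t = 2(6) + 2(6) = 24  holds
C5: p = 6, w = 2; 6 > 2  holds
C6: gcd(17, 2) = 1, not 5  fails
C7: values 2 ≤ 3 ≤ 6  holds
C8: p = 6, not > 7; antecedent false, conditional vacuously true  holds
C9: p = t = 6, not all different  fails
C10: values 6, 3, 18 are pairwise distinct  holds
C11: 4q + 4s = 4(17) + 4(3) = 80, not 77  fails
C12: min(6, 18) = 6  holds

No — constraints 6, 9, and 11 are not satisfied.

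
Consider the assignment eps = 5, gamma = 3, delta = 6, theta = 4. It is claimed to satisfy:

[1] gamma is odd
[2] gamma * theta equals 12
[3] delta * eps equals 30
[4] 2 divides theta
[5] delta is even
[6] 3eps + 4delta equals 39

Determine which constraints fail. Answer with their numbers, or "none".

No violations.

[1] gamma = 3 is odd — holds.
[2] gamma * theta = 3 * 4 = 12 — holds.
[3] delta * eps = 6 * 5 = 30 — holds.
[4] 4 / 2 = 2, so 2 divides 4 — holds.
[5] delta = 6 is even — holds.
[6] 3eps + 4delta = 3(5) + 4(6) = 39 — holds.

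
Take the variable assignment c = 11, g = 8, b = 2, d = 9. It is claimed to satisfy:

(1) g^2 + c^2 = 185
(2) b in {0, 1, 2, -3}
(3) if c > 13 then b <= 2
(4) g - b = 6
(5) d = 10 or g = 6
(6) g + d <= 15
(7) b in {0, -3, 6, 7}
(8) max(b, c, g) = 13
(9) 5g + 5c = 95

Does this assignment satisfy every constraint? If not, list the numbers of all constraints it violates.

(1) g^2 + c^2 = 8^2 + 11^2 = 64 + 121 = 185 — holds.
(2) b = 2 is in {0, 1, 2, -3} — holds.
(3) c = 11, not > 13; antecedent false, conditional vacuously true — holds.
(4) g - b = 8 - 2 = 6 — holds.
(5) d = 9 ≠ 10 and g = 8 ≠ 6; both disjuncts false — fails.
(6) g + d = 8 + 9 = 17; 17 > 15, bound 15 not met — fails.
(7) b = 2 is not in {0, -3, 6, 7} — fails.
(8) max(2, 11, 8) = 11, not 13 — fails.
(9) 5g + 5c = 5(8) + 5(11) = 95 — holds.

Violated: 5, 6, 7, and 8.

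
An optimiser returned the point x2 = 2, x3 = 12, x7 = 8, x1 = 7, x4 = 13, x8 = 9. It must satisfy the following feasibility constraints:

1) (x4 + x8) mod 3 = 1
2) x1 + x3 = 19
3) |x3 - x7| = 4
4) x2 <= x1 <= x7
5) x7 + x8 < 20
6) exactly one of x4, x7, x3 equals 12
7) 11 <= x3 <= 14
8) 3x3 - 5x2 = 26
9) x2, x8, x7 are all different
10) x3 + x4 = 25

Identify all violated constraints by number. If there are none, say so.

1) x4 + x8 = 22; 22 mod 3 = 1 — OK.
2) x1 + x3 = 7 + 12 = 19 — OK.
3) |12 - 8| = 4 — OK.
4) values 2 <= 7 <= 8 — OK.
5) x7 + x8 = 8 + 9 = 17; 17 < 20 — OK.
6) x4=13, x7=8, x3=12; 1 of them equals 12 — OK.
7) x3 = 12 lies in [11, 14] — OK.
8) 3x3 - 5x2 = 3(12) - 5(2) = 26 — OK.
9) values 2, 9, 8 are pairwise distinct — OK.
10) x3 + x4 = 12 + 13 = 25 — OK.

Yes — all constraints hold.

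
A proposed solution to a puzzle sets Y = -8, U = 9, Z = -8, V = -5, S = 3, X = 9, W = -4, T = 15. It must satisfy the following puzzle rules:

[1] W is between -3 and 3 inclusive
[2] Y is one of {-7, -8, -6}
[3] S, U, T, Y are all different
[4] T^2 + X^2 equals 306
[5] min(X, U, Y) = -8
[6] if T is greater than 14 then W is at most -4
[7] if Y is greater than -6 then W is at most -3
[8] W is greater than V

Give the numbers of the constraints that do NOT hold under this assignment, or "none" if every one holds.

Constraint 1 does not hold.

[1] W = -4 is outside [-3, 3] — violated.
[2] Y = -8 is in {-7, -8, -6} — satisfied.
[3] values 3, 9, 15, -8 are pairwise distinct — satisfied.
[4] T^2 + X^2 = 15^2 + 9^2 = 225 + 81 = 306 — satisfied.
[5] min(9, 9, -8) = -8 — satisfied.
[6] T = 15 > 14, so we need W ≤ -4; W = -4 ≤ -4 — satisfied.
[7] Y = -8, not > -6; antecedent false, conditional vacuously true — satisfied.
[8] W = -4, V = -5; -4 > -5 — satisfied.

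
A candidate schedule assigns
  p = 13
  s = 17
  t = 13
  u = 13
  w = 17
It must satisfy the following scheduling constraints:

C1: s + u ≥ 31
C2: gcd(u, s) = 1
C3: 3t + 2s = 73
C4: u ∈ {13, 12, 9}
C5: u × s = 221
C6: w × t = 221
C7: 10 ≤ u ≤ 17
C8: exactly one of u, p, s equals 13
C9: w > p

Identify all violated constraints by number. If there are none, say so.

Constraints 1 and 8 do not hold.

C1: s + u = 17 + 13 = 30; 30 < 31, bound 31 not met — fails.
C2: gcd(13, 17) = 1 — holds.
C3: 3t + 2s = 3(13) + 2(17) = 73 — holds.
C4: u = 13 is in {13, 12, 9} — holds.
C5: u × s = 13 × 17 = 221 — holds.
C6: w × t = 17 × 13 = 221 — holds.
C7: u = 13 lies in [10, 17] — holds.
C8: u=13, p=13, s=17; 2 of them equal 13, not exactly one — fails.
C9: w = 17, p = 13; 17 > 13 — holds.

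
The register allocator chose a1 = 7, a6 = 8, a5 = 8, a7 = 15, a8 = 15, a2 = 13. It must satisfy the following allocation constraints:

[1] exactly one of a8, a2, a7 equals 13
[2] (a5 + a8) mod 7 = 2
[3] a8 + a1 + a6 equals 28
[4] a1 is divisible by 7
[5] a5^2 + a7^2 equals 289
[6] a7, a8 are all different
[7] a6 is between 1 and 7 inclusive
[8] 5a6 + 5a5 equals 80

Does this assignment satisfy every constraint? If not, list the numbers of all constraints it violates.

Constraints 3, 6, and 7 do not hold.

[1] a8=15, a2=13, a7=15; 1 of them equals 13 — satisfied.
[2] a5 + a8 = 23; 23 mod 7 = 2 — satisfied.
[3] a8 + a1 + a6 = 15 + 7 + 8 = 30, not 28 — violated.
[4] 7 / 7 = 1, so 7 divides 7 — satisfied.
[5] a5^2 + a7^2 = 8^2 + 15^2 = 64 + 225 = 289 — satisfied.
[6] a7 = a8 = 15, not all different — violated.
[7] a6 = 8 is outside [1, 7] — violated.
[8] 5a6 + 5a5 = 5(8) + 5(8) = 80 — satisfied.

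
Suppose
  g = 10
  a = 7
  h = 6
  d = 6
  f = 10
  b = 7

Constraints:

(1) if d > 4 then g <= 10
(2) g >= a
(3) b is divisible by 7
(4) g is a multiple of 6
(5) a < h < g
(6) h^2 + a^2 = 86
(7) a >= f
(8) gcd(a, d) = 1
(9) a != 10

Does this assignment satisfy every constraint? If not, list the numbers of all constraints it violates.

Violated: 4, 5, 6, and 7.

(1) d = 6 > 4, so we need g ≤ 10; g = 10 ≤ 10 — OK.
(2) g = 10, a = 7; 10 ≥ 7 — OK.
(3) 7 / 7 = 1, so 7 divides 7 — OK.
(4) 10 = 6*1 + 4, so 6 does not divide 10 — violated.
(5) values 7, 6, 10; a = 7 is not < h = 6 — violated.
(6) h^2 + a^2 = 6^2 + 7^2 = 36 + 49 = 85, not 86 — violated.
(7) a = 7, f = 10; 7 < 10 (want ≥) — violated.
(8) gcd(7, 6) = 1 — OK.
(9) a = 7, and 7 ≠ 10 — OK.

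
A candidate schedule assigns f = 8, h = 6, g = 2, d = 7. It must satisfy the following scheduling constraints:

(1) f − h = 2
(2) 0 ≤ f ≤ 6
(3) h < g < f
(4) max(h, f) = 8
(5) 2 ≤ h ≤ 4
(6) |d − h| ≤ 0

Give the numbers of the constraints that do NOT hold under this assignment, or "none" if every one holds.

(1) f − h = 8 − 6 = 2 — OK.
(2) f = 8 is outside [0, 6] — violated.
(3) values 6, 2, 8; h = 6 is not < g = 2 — violated.
(4) max(6, 8) = 8 — OK.
(5) h = 6 is outside [2, 4] — violated.
(6) |7 − 6| = 1; 1 > 0, exceeds bound 0 — violated.

Constraints 2, 3, 5, 6 are violated.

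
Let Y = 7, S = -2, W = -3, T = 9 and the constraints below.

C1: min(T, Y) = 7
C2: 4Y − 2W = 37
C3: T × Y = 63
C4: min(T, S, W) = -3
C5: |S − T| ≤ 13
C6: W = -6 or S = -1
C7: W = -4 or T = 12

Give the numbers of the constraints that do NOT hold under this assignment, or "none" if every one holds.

C1: min(9, 7) = 7  yes
C2: 4Y − 2W = 4(7) − 2(-3) = 34, not 37  no
C3: T × Y = 9 × 7 = 63  yes
C4: min(9, -2, -3) = -3  yes
C5: |-2 − 9| = 11; 11 ≤ 13  yes
C6: W = -3 ≠ -6 and S = -2 ≠ -1; both disjuncts false  no
C7: W = -3 ≠ -4 and T = 9 ≠ 12; both disjuncts false  no

The assignment fails constraints 2, 6, 7.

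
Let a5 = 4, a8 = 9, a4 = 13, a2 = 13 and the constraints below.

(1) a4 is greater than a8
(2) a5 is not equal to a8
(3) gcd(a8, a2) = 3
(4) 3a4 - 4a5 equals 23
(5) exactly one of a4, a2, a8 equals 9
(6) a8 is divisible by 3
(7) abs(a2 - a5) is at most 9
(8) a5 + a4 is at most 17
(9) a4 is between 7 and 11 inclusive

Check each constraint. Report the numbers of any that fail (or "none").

Constraints 3, 9 are violated.

(1) a4 = 13, a8 = 9; 13 > 9 — OK.
(2) a5 = 4, a8 = 9; distinct — OK.
(3) gcd(9, 13) = 1, not 3 — violated.
(4) 3a4 - 4a5 = 3(13) - 4(4) = 23 — OK.
(5) a4=13, a2=13, a8=9; 1 of them equals 9 — OK.
(6) 9 / 3 = 3, so 3 divides 9 — OK.
(7) abs(13 - 4) = 9; 9 ≤ 9 — OK.
(8) a5 + a4 = 4 + 13 = 17; 17 ≤ 17 — OK.
(9) a4 = 13 is outside [7, 11] — violated.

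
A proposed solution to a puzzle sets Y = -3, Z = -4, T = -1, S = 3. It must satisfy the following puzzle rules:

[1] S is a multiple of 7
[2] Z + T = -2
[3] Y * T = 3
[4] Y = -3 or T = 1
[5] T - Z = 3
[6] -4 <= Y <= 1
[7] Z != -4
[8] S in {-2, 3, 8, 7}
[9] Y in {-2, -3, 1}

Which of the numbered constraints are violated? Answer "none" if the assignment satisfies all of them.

[1] 3 = 7*0 + 3, so 7 does not divide 3 — violated.
[2] Z + T = -4 + (-1) = -5, not -2 — violated.
[3] Y * T = -3 * (-1) = 3 — satisfied.
[4] Y = -3 = -3 (first disjunct) — satisfied.
[5] T - Z = -1 - (-4) = 3 — satisfied.
[6] Y = -3 lies in [-4, 1] — satisfied.
[7] Z = -4, but -4 is required to differ — violated.
[8] S = 3 is in {-2, 3, 8, 7} — satisfied.
[9] Y = -3 is in {-2, -3, 1} — satisfied.

Constraints 1, 2, 7 do not hold.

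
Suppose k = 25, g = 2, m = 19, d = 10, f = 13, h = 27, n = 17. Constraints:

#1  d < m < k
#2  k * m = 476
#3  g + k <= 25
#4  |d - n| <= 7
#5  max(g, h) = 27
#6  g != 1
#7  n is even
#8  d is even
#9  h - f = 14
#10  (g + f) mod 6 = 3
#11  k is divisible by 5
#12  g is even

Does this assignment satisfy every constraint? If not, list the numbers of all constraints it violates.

Violated: 2, 3, and 7.

#1 values 10 < 19 < 25 — holds.
#2 k * m = 25 * 19 = 475, not 476 — fails.
#3 g + k = 2 + 25 = 27; 27 > 25, bound 25 not met — fails.
#4 |10 - 17| = 7; 7 ≤ 7 — holds.
#5 max(2, 27) = 27 — holds.
#6 g = 2, and 2 ≠ 1 — holds.
#7 n = 17 is odd — fails.
#8 d = 10 is even — holds.
#9 h - f = 27 - 13 = 14 — holds.
#10 g + f = 15; 15 mod 6 = 3 — holds.
#11 25 / 5 = 5, so 5 divides 25 — holds.
#12 g = 2 is even — holds.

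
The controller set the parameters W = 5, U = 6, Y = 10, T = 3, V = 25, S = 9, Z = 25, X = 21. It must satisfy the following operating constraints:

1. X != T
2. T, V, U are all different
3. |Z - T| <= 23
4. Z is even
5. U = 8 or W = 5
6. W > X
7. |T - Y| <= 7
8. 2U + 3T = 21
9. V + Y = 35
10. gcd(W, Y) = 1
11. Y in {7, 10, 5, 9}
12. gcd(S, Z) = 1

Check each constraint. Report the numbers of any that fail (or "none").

Constraints 4, 6, and 10 do not hold.

1. X = 21, T = 3; distinct  ✔
2. values 3, 25, 6 are pairwise distinct  ✔
3. |25 - 3| = 22; 22 ≤ 23  ✔
4. Z = 25 is odd  ✘
5. U = 6 ≠ 8, but W = 5 = 5 (second disjunct)  ✔
6. W = 5, X = 21; 5 ≤ 21 (want >)  ✘
7. |3 - 10| = 7; 7 ≤ 7  ✔
8. 2U + 3T = 2(6) + 3(3) = 21  ✔
9. V + Y = 25 + 10 = 35  ✔
10. gcd(5, 10) = 5, not 1  ✘
11. Y = 10 is in {7, 10, 5, 9}  ✔
12. gcd(9, 25) = 1  ✔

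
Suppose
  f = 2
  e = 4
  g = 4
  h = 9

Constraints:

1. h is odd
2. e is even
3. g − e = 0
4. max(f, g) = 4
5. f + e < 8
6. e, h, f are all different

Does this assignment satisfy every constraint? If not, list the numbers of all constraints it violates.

1. h = 9 is odd  true
2. e = 4 is even  true
3. g − e = 4 − 4 = 0  true
4. max(2, 4) = 4  true
5. f + e = 2 + 4 = 6; 6 < 8  true
6. values 4, 9, 2 are pairwise distinct  true

None — every constraint holds.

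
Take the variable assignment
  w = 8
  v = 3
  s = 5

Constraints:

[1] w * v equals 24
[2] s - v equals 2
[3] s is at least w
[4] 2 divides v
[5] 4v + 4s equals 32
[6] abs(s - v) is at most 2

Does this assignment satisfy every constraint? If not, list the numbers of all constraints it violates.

The assignment fails constraints 3, 4.

[1] w * v = 8 * 3 = 24  yes
[2] s - v = 5 - 3 = 2  yes
[3] s = 5, w = 8; 5 < 8 (want ≥)  no
[4] 3 = 2*1 + 1, so 2 does not divide 3  no
[5] 4v + 4s = 4(3) + 4(5) = 32  yes
[6] abs(5 - 3) = 2; 2 ≤ 2  yes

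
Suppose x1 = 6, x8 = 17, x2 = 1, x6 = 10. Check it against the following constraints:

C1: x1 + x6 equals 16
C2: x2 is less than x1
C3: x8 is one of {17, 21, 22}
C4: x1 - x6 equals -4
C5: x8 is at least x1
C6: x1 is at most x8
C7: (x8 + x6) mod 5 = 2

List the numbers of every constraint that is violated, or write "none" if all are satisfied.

C1: x1 + x6 = 6 + 10 = 16  OK
C2: x2 = 1, x1 = 6; 1 < 6  OK
C3: x8 = 17 is in {17, 21, 22}  OK
C4: x1 - x6 = 6 - 10 = -4  OK
C5: x8 = 17, x1 = 6; 17 ≥ 6  OK
C6: x1 = 6, x8 = 17; 6 ≤ 17  OK
C7: x8 + x6 = 27; 27 mod 5 = 2  OK

No violations.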